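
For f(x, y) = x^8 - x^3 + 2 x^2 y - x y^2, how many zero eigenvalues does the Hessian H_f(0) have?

2

Hessian at 0 has rank 0.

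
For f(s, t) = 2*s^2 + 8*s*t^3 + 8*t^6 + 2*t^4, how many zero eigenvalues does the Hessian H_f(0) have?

1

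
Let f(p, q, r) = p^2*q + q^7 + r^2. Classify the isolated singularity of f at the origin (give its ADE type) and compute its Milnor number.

Type D_{8}, Milnor number mu = 8.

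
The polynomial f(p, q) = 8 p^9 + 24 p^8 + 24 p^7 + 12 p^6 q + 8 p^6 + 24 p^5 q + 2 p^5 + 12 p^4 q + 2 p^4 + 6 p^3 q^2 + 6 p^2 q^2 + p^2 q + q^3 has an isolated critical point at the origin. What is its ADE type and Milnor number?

Type D_4, Milnor number mu = 4.

The Hessian of f at 0 has rank 0. Corank 2; j^3 = q*(p^2 + q^2) splits into three distinct lines over C (the quadratic factor has nonzero discriminant), so D_4.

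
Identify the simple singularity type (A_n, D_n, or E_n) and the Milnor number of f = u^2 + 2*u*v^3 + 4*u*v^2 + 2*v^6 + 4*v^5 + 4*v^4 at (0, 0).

Type A5, Milnor number mu = 5.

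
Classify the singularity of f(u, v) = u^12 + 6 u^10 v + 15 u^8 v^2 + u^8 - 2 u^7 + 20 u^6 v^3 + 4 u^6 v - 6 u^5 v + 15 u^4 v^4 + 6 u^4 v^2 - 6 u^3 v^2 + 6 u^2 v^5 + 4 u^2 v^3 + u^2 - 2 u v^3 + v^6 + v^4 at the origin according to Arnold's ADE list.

A3

The Hessian of f at 0 is [[2, 0], [0, 0]] with rank 1, so corank 1. A Groebner basis of the Jacobian ideal J(f) in C{u,v} is {v^3, u}; counting standard monomials gives mu = 3. Corank 1: A-series; mu = 3 gives A_3.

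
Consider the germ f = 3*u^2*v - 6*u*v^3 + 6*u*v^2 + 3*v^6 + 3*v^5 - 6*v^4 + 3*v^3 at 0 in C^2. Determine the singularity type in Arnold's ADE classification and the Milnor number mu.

Type D7, Milnor number mu = 7.

The Hessian of f at 0 has rank 0. Corank 2; j^3 = 3*v*(u + v)^2 has shape L^2 M (L != M), so D-series; mu = 7 gives D_7.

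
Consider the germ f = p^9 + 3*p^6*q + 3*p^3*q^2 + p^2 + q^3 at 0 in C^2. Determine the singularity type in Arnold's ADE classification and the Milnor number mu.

Type A2, Milnor number mu = 2.

The Hessian of f at 0 has rank 1. Corank 1: A-series; mu = 2 gives A_2.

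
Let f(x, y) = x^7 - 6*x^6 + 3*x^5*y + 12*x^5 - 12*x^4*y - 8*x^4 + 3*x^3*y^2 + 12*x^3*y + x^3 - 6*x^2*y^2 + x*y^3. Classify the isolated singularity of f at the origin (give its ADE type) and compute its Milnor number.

Type E7, Milnor number mu = 7.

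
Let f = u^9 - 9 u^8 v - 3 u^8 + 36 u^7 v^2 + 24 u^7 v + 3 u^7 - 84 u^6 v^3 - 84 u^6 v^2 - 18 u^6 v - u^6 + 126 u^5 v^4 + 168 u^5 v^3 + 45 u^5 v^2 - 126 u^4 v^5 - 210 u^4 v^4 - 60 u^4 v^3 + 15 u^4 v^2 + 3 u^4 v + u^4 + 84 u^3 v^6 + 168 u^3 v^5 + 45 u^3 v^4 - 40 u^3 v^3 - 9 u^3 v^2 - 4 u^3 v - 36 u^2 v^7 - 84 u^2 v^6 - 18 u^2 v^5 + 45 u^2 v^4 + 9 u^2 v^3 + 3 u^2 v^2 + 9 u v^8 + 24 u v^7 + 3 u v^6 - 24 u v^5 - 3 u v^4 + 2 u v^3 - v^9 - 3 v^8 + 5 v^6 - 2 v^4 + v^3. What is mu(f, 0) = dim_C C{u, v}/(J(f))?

6

The Hessian of f at 0 has rank 0. Corank 2; j^3 = v^3 is a perfect cube, so E-series; the 4-jet and mu = 6 give E_6.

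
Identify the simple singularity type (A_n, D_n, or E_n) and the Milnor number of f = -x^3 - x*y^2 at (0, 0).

The Hessian of f at 0 is [[0, 0], [0, 0]] with rank 0, so corank 2. A Groebner basis of the Jacobian ideal J(f) in C{x,y} is {y^3, x^2 + y^2/3, x*y}; counting standard monomials gives mu = 4. Corank 2; j^3 = -x*(x^2 + y^2) splits into three distinct lines over C (the quadratic factor has nonzero discriminant), so D_4.

Type D_{4}, Milnor number mu = 4.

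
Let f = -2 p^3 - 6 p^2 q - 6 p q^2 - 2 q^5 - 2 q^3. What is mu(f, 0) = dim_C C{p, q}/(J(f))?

8

The Hessian of f at 0 is [[0, 0], [0, 0]] with rank 0, so corank 2. A Groebner basis of the Jacobian ideal J(f) in C{p,q} is {q^4, p^2 + 2*p*q + q^2}; counting standard monomials gives mu = 8. Corank 2; j^3 = -2*(p + q)^3 is a perfect cube, so E-series; the 5-jet and mu = 8 give E_8.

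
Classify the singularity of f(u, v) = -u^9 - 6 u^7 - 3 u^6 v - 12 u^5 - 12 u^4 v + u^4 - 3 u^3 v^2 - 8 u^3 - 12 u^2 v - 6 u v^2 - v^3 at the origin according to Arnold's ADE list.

The Hessian of f at 0 has rank 0. Corank 2; j^3 = -(2*u + v)^3 is a perfect cube, so E-series; the 4-jet and mu = 6 give E_6.

E_6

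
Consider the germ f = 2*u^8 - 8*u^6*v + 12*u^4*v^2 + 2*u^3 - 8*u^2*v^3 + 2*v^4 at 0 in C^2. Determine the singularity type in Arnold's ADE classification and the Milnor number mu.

The Hessian of f at 0 has rank 0. Corank 2; j^3 = 2*u^3 is a perfect cube, so E-series; the 4-jet and mu = 6 give E_6.

Type E_6, Milnor number mu = 6.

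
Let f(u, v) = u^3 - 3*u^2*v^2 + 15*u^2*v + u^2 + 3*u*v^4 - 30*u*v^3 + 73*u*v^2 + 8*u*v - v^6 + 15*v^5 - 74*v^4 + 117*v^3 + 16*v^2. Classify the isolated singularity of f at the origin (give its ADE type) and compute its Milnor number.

The Hessian of f at 0 is [[2, 8], [8, 32]] with rank 1, so corank 1. A Groebner basis of the Jacobian ideal J(f) in C{u,v} is {v^2, u + 4*v}; counting standard monomials gives mu = 2. Corank 1: A-series; mu = 2 gives A_2.

Type A_{2}, Milnor number mu = 2.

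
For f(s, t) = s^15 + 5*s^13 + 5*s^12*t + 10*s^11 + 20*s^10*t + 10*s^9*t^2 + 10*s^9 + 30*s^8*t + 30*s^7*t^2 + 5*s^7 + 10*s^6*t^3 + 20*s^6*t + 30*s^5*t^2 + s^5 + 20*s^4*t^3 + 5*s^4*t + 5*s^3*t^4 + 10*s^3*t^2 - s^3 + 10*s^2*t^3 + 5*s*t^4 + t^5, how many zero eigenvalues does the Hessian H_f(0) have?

2

The Hessian at 0 is [[0, 0], [0, 0]] of rank 0; hence corank 2.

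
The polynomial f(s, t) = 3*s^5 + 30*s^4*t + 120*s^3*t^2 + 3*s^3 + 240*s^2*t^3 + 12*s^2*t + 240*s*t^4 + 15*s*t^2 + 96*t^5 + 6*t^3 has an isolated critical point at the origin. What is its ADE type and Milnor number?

Type D_6, Milnor number mu = 6.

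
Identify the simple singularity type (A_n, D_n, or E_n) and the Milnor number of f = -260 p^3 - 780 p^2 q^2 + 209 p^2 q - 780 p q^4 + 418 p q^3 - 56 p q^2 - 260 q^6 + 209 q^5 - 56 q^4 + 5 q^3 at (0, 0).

The Hessian of f at 0 is [[0, 0], [0, 0]] with rank 0, so corank 2. A Groebner basis of the Jacobian ideal J(f) in C{p,q} is {q^3, p^2 - q^2, p*q - 2*q^2}; counting standard monomials gives mu = 4. Corank 2; j^3 = -(4*p - q)*(65*p^2 - 36*p*q + 5*q^2) splits into three distinct lines over C (the quadratic factor has nonzero discriminant), so D_4.

Type D_4, Milnor number mu = 4.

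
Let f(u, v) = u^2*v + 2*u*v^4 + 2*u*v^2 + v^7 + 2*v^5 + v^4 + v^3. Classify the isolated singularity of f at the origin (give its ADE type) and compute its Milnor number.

The Hessian of f at 0 has rank 0. Corank 2; j^3 = v*(u + v)^2 has shape L^2 M (L != M), so D-series; mu = 5 gives D_5.

Type D_{5}, Milnor number mu = 5.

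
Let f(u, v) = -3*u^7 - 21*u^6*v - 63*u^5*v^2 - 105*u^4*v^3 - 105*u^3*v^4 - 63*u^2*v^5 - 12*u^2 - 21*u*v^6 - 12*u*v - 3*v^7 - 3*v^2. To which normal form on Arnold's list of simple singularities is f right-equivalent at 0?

The Hessian of f at 0 has rank 1. Corank 1: A-series; mu = 6 gives A_6.

A_{6}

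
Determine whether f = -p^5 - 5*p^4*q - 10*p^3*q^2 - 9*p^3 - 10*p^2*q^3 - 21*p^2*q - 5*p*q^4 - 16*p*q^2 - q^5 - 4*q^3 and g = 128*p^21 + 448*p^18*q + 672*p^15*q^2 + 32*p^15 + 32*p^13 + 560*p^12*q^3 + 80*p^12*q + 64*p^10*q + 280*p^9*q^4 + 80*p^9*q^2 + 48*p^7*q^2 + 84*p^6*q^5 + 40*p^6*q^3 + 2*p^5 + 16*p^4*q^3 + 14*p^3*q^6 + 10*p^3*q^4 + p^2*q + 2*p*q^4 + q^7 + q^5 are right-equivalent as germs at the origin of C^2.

Yes.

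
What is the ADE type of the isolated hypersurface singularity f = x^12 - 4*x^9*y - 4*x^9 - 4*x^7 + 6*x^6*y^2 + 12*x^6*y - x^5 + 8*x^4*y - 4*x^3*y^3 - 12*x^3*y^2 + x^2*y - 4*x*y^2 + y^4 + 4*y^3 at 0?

The Hessian of f at 0 is [[0, 0], [0, 0]] with rank 0, so corank 2. A Groebner basis of the Jacobian ideal J(f) in C{x,y} is {x^3 + 2*x^2 - 8*y^2, x^2/4 + y^3 - y^2, x*y - 2*y^2}; counting standard monomials gives mu = 5. Corank 2; j^3 = y*(x - 2*y)^2 has shape L^2 M (L != M), so D-series; mu = 5 gives D_5.

D_5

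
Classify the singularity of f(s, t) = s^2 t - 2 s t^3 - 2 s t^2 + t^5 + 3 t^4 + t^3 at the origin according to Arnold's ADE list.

D_5

The Hessian of f at 0 is [[0, 0], [0, 0]] with rank 0, so corank 2. A Groebner basis of the Jacobian ideal J(f) in C{s,t} is {s*t^2 - s*t + t^2, -s*t + t^3 + t^2, s^2 + 2*s*t - 3*t^2}; counting standard monomials gives mu = 5. Corank 2; j^3 = t*(s - t)^2 has shape L^2 M (L != M), so D-series; mu = 5 gives D_5.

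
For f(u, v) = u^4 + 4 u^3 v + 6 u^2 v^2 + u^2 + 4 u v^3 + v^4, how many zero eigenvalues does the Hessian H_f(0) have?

1

Hessian at 0 has rank 1.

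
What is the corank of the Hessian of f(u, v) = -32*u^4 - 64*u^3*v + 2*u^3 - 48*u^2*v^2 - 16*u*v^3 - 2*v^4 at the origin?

2

Hessian at 0 has rank 0.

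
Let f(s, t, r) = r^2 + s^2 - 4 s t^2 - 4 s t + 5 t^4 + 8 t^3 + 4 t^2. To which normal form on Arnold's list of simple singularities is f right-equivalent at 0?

The Hessian of f at 0 has rank 2. Corank 1: A-series; mu = 3 gives A_3.

A3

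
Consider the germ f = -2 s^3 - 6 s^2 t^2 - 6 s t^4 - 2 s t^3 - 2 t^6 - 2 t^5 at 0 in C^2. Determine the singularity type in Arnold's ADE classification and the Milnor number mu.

Type E7, Milnor number mu = 7.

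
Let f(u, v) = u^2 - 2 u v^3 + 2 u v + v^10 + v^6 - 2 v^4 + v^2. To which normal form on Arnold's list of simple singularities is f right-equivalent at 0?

A_9

The Hessian of f at 0 is [[2, 2], [2, 2]] with rank 1, so corank 1. A Groebner basis of the Jacobian ideal J(f) in C{u,v} is {u^3 + 3*u^2*v + 3*u*v^2 + u + v, -u + v^3 - v}; counting standard monomials gives mu = 9. Corank 1: A-series; mu = 9 gives A_9.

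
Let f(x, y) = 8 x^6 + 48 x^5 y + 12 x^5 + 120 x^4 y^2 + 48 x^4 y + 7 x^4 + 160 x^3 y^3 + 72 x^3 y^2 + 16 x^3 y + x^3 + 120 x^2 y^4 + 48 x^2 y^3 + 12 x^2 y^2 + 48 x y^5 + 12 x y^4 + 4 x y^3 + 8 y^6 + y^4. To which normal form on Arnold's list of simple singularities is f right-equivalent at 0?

E_6

The Hessian of f at 0 has rank 0. Corank 2; j^3 = x^3 is a perfect cube, so E-series; the 4-jet and mu = 6 give E_6.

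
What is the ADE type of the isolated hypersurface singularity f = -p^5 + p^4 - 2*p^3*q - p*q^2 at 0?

The Hessian of f at 0 has rank 0. Corank 2; j^3 = -p*q^2 has shape L^2 M (L != M), so D-series; mu = 5 gives D_5.

D_{5}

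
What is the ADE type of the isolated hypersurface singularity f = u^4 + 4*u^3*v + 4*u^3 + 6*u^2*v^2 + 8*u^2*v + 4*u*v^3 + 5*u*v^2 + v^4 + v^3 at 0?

D5

The Hessian of f at 0 has rank 0. Corank 2; j^3 = (u + v)*(2*u + v)^2 has shape L^2 M (L != M), so D-series; mu = 5 gives D_5.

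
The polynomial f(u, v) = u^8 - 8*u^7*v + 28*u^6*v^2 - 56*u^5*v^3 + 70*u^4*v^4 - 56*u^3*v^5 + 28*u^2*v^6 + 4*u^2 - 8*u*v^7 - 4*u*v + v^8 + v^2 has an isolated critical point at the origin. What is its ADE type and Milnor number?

Type A_7, Milnor number mu = 7.

The Hessian of f at 0 has rank 1. Corank 1: A-series; mu = 7 gives A_7.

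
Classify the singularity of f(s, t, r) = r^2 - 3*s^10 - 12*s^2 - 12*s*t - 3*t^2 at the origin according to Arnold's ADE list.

A_{9}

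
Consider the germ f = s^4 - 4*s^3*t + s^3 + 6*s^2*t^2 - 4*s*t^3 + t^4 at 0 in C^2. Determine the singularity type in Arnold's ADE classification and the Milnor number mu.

Type E6, Milnor number mu = 6.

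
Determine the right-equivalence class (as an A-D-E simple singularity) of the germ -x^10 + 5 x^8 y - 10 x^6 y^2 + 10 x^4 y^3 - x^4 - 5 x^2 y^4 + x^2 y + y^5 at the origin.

The Hessian of f at 0 is [[0, 0], [0, 0]] with rank 0, so corank 2. A Groebner basis of the Jacobian ideal J(f) in C{x,y} is {x^2/5 + y^4, x^3, x*y}; counting standard monomials gives mu = 6. Corank 2; j^3 = x^2*y has shape L^2 M (L != M), so D-series; mu = 6 gives D_6.

D6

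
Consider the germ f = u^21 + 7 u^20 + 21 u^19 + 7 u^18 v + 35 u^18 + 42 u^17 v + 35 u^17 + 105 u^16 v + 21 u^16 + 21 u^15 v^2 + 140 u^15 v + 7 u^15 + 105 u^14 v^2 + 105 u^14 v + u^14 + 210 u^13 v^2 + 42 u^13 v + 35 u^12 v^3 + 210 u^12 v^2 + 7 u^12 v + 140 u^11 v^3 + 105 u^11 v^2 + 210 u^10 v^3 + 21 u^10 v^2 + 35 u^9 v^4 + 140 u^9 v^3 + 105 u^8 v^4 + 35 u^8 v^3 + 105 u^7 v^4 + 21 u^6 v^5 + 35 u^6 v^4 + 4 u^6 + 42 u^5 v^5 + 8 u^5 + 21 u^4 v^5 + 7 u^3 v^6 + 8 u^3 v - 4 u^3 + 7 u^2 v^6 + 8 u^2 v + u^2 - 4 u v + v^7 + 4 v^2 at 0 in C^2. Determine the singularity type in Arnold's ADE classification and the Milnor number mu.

Type A_6, Milnor number mu = 6.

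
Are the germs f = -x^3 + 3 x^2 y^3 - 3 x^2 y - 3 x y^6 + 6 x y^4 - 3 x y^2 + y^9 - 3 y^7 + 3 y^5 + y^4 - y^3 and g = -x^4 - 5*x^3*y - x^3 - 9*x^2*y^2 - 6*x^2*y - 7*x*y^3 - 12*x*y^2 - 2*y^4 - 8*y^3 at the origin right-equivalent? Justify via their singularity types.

No.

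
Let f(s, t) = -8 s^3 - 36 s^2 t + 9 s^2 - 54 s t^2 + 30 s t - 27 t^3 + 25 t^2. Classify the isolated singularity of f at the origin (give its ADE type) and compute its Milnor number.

The Hessian of f at 0 is [[18, 30], [30, 50]] with rank 1, so corank 1. A Groebner basis of the Jacobian ideal J(f) in C{s,t} is {t^2, s + 5*t/3}; counting standard monomials gives mu = 2. Corank 1: A-series; mu = 2 gives A_2.

Type A_2, Milnor number mu = 2.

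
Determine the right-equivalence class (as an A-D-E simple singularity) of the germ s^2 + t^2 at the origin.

A1

The Hessian of f at 0 has rank 2. Corank 0: nondegenerate Morse point, so A_1.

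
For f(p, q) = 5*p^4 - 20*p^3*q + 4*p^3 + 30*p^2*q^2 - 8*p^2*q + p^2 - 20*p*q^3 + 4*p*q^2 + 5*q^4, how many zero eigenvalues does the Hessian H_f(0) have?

The Hessian at 0 is [[2, 0], [0, 0]] of rank 1; hence corank 1.

1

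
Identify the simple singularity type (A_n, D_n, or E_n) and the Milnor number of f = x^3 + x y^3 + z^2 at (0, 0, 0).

Type E7, Milnor number mu = 7.

The Hessian of f at 0 is [[0, 0, 0], [0, 0, 0], [0, 0, 2]] with rank 1, so corank 2. A Groebner basis of the Jacobian ideal J(f) in C{x,y,z} is {x^3, x*y^2, 3*x^2 + y^3, z}; counting standard monomials gives mu = 7. Corank 2; j^3 = x^3 is a perfect cube, so E-series; the 4-jet and mu = 7 give E_7.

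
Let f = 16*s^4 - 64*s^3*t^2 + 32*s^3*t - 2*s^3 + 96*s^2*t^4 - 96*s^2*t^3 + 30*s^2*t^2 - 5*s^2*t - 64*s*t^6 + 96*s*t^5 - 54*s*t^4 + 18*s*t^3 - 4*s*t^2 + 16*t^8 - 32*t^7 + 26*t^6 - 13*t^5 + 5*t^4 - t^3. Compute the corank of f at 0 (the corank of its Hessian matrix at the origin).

The Hessian at 0 is [[0, 0], [0, 0]] of rank 0; hence corank 2.

2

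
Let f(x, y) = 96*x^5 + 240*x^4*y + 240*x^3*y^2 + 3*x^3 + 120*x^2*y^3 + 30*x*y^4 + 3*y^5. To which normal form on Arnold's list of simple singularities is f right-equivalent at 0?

E_{8}

The Hessian of f at 0 has rank 0. Corank 2; j^3 = 3*x^3 is a perfect cube, so E-series; the 5-jet and mu = 8 give E_8.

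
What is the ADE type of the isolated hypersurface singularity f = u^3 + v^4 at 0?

E_{6}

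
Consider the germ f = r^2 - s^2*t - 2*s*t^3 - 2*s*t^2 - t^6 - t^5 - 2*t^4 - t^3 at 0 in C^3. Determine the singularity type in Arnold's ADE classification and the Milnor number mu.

Type D_{7}, Milnor number mu = 7.

The Hessian of f at 0 has rank 1. Corank 2; j^3 = -t*(s + t)^2 has shape L^2 M (L != M), so D-series; mu = 7 gives D_7.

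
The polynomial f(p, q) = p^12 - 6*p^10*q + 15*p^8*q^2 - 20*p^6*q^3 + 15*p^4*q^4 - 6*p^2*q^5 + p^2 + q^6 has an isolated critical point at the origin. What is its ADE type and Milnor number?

The Hessian of f at 0 is [[2, 0], [0, 0]] with rank 1, so corank 1. A Groebner basis of the Jacobian ideal J(f) in C{p,q} is {q^5, p}; counting standard monomials gives mu = 5. Corank 1: A-series; mu = 5 gives A_5.

Type A_{5}, Milnor number mu = 5.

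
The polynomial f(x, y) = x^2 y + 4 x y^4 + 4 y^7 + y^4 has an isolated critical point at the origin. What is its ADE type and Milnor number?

Type D_{5}, Milnor number mu = 5.

The Hessian of f at 0 is [[0, 0], [0, 0]] with rank 0, so corank 2. A Groebner basis of the Jacobian ideal J(f) in C{x,y} is {x^3, x^2/4 + y^3, x*y}; counting standard monomials gives mu = 5. Corank 2; j^3 = x^2*y has shape L^2 M (L != M), so D-series; mu = 5 gives D_5.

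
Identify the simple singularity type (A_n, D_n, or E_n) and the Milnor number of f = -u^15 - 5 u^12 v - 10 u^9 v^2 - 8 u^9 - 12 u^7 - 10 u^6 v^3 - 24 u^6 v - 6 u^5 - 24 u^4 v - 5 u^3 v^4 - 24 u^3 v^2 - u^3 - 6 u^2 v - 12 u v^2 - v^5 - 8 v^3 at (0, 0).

The Hessian of f at 0 is [[0, 0], [0, 0]] with rank 0, so corank 2. A Groebner basis of the Jacobian ideal J(f) in C{u,v} is {-u^2/32 + u*v^3 - u*v/8 - v^2/8, v^4, u^3 - 12*u*v^2 - 16*v^3, u^2*v + 4*u*v^2 + 4*v^3}; counting standard monomials gives mu = 8. Corank 2; j^3 = -(u + 2*v)^3 is a perfect cube, so E-series; the 5-jet and mu = 8 give E_8.

Type E_{8}, Milnor number mu = 8.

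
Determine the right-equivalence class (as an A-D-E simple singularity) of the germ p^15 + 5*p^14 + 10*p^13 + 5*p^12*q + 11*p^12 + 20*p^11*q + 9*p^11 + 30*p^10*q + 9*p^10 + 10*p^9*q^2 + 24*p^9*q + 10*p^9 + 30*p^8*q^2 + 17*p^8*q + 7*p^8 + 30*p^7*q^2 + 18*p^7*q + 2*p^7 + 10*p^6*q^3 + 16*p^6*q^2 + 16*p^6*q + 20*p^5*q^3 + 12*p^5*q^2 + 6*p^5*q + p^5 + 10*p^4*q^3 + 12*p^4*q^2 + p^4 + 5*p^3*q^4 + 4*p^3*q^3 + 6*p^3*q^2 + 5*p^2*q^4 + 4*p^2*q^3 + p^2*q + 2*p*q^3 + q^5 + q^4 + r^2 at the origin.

The Hessian of f at 0 has rank 1. Corank 2; j^3 = p^2*q has shape L^2 M (L != M), so D-series; mu = 5 gives D_5.

D_{5}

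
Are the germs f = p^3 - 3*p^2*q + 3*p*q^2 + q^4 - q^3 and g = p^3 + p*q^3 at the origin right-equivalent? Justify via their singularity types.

The Hessian of f at 0 has rank 0. Corank 2; j^3 = (p - q)^3 is a perfect cube, so E-series; the 4-jet and mu = 6 give E_6. The Hessian of g at 0 has rank 0. Corank 2; j^3 = p^3 is a perfect cube, so E-series; the 4-jet and mu = 7 give E_7. f is E_6 but g is E_7, hence not right-equivalent.

No.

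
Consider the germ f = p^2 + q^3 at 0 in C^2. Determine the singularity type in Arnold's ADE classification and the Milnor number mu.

Type A_{2}, Milnor number mu = 2.

The Hessian of f at 0 has rank 1. Corank 1: A-series; mu = 2 gives A_2.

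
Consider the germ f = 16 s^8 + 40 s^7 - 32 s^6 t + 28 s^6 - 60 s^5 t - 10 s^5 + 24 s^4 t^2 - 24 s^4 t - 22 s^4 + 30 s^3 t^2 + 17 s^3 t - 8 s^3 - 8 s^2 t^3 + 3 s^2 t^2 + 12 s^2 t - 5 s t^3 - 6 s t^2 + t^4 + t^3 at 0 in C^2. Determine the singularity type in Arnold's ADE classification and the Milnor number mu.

The Hessian of f at 0 is [[0, 0], [0, 0]] with rank 0, so corank 2. A Groebner basis of the Jacobian ideal J(f) in C{s,t} is {-768*s^2/91 + 768*s*t/91 + t^4 - 8*t^3/91 - 192*t^2/91, s^3 + 180*s^2/91 - 180*s*t/91 - 19*t^3/182 + 45*t^2/91, s^2*t + 232*s^2/91 - 232*s*t/91 - 61*t^3/273 + 58*t^2/91, 32*s^2/13 + s*t^2 - 32*s*t/13 - 37*t^3/78 + 8*t^2/13}; counting standard monomials gives mu = 7. Corank 2; j^3 = -(2*s - t)^3 is a perfect cube, so E-series; the 4-jet and mu = 7 give E_7.

Type E_{7}, Milnor number mu = 7.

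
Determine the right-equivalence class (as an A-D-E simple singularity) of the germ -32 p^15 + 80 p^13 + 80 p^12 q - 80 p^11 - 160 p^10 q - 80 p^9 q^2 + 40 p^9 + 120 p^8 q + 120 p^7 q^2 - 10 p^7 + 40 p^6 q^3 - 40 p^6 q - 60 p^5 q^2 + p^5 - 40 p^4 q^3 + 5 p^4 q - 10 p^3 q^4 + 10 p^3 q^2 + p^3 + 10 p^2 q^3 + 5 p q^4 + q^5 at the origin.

The Hessian of f at 0 has rank 0. Corank 2; j^3 = p^3 is a perfect cube, so E-series; the 5-jet and mu = 8 give E_8.

E_8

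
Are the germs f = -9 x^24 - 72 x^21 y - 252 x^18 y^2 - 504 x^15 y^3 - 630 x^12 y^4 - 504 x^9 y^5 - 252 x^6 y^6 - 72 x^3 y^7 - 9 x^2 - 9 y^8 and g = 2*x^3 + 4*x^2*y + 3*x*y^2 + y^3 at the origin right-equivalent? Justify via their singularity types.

No.

The Hessian of f at 0 has rank 1. Corank 1: A-series; mu = 7 gives A_7. The Hessian of g at 0 has rank 0. Corank 2; j^3 = (x + y)*(2*x^2 + 2*x*y + y^2) splits into three distinct lines over C (the quadratic factor has nonzero discriminant), so D_4. f is A_7 but g is D_4, hence not right-equivalent.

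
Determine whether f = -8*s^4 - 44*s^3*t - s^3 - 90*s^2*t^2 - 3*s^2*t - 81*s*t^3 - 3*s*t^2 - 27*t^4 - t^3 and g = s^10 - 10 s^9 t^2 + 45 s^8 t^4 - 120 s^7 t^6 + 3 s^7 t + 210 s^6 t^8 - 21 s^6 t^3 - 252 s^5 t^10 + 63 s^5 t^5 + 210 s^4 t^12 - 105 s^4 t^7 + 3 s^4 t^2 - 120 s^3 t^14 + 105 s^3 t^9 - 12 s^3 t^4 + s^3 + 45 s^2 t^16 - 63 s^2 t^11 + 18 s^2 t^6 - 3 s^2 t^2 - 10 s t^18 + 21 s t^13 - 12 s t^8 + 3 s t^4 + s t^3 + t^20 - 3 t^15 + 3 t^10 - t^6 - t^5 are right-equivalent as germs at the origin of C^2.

The Hessian of f at 0 has rank 0. Corank 2; j^3 = -(s + t)^3 is a perfect cube, so E-series; the 4-jet and mu = 7 give E_7. The Hessian of g at 0 has rank 0. Corank 2; j^3 = s^3 is a perfect cube, so E-series; the 4-jet and mu = 7 give E_7. Both have type E_7, hence right-equivalent.

Yes.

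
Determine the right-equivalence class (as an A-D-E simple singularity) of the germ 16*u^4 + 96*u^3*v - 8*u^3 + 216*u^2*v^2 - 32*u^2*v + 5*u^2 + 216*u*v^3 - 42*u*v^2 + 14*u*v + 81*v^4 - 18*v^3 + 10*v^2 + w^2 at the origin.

The Hessian of f at 0 has rank 3. Corank 0: nondegenerate Morse point, so A_1.

A1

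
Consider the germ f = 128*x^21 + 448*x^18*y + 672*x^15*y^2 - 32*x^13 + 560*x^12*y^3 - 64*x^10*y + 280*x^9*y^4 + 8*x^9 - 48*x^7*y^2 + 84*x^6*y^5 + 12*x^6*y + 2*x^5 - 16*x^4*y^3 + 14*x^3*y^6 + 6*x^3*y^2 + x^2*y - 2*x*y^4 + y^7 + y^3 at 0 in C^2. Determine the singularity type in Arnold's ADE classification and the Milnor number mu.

Type D_{4}, Milnor number mu = 4.

The Hessian of f at 0 has rank 0. Corank 2; j^3 = y*(x^2 + y^2) splits into three distinct lines over C (the quadratic factor has nonzero discriminant), so D_4.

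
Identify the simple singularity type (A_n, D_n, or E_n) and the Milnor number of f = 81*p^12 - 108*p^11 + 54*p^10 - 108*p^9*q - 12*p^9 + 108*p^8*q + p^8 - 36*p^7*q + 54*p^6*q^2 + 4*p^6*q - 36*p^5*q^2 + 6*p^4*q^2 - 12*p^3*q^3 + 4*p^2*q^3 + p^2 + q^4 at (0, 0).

The Hessian of f at 0 is [[2, 0], [0, 0]] with rank 1, so corank 1. A Groebner basis of the Jacobian ideal J(f) in C{p,q} is {q^3, p}; counting standard monomials gives mu = 3. Corank 1: A-series; mu = 3 gives A_3.

Type A_3, Milnor number mu = 3.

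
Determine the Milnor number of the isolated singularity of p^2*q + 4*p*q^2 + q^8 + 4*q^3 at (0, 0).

The Hessian of f at 0 has rank 0. Corank 2; j^3 = q*(p + 2*q)^2 has shape L^2 M (L != M), so D-series; mu = 9 gives D_9.

9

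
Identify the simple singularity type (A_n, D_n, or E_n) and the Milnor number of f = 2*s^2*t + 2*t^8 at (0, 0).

The Hessian of f at 0 is [[0, 0], [0, 0]] with rank 0, so corank 2. A Groebner basis of the Jacobian ideal J(f) in C{s,t} is {s^2/8 + t^7, s^3, s*t}; counting standard monomials gives mu = 9. Corank 2; j^3 = 2*s^2*t has shape L^2 M (L != M), so D-series; mu = 9 gives D_9.

Type D_9, Milnor number mu = 9.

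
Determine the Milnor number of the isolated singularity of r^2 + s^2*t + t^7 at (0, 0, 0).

8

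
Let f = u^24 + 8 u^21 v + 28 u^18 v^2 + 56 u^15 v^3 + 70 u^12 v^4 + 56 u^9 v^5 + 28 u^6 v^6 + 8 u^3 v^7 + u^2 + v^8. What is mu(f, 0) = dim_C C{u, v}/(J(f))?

7

The Hessian of f at 0 has rank 1. Corank 1: A-series; mu = 7 gives A_7.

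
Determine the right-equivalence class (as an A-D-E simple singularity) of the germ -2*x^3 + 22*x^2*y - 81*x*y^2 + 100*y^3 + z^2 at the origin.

D_4

The Hessian of f at 0 has rank 1. Corank 2; j^3 = -(x - 4*y)*(2*x^2 - 14*x*y + 25*y^2) splits into three distinct lines over C (the quadratic factor has nonzero discriminant), so D_4.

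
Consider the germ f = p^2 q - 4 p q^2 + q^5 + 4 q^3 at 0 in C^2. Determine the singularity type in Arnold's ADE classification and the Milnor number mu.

Type D_6, Milnor number mu = 6.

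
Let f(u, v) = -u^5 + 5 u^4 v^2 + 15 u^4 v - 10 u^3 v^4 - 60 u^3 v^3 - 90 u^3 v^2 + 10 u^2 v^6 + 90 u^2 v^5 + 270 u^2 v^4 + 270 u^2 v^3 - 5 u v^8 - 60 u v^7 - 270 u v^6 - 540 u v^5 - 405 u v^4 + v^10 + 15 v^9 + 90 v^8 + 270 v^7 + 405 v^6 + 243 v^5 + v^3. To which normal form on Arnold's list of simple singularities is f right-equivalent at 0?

E_{8}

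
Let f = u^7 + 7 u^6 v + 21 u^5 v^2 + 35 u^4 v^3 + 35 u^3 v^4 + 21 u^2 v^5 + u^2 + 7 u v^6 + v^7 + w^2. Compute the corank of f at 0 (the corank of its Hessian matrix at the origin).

1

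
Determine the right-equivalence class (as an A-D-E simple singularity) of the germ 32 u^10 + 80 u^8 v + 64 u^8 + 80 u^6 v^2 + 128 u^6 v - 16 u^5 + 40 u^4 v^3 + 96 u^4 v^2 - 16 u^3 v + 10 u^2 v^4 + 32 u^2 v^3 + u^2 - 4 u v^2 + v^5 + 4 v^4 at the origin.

A_4

The Hessian of f at 0 is [[2, 0], [0, 0]] with rank 1, so corank 1. A Groebner basis of the Jacobian ideal J(f) in C{u,v} is {u^2, -u/2 + v^2}; counting standard monomials gives mu = 4. Corank 1: A-series; mu = 4 gives A_4.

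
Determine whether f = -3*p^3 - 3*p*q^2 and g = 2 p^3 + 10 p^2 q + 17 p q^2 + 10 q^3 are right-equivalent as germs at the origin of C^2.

Yes.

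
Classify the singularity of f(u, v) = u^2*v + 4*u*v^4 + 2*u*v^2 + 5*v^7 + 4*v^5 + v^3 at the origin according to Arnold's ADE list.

The Hessian of f at 0 is [[0, 0], [0, 0]] with rank 0, so corank 2. A Groebner basis of the Jacobian ideal J(f) in C{u,v} is {-2*u^2/3 + u*v^3 - 11*u*v/6 - 7*v^2/6, u*v/2 + v^4 + v^2/2, u^3 - 3*u*v^2 - 2*v^3, u^2*v + 2*u*v^2 + v^3}; counting standard monomials gives mu = 8. Corank 2; j^3 = v*(u + v)^2 has shape L^2 M (L != M), so D-series; mu = 8 gives D_8.

D8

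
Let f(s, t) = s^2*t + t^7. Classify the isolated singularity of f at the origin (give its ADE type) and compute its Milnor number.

The Hessian of f at 0 has rank 0. Corank 2; j^3 = s^2*t has shape L^2 M (L != M), so D-series; mu = 8 gives D_8.

Type D_{8}, Milnor number mu = 8.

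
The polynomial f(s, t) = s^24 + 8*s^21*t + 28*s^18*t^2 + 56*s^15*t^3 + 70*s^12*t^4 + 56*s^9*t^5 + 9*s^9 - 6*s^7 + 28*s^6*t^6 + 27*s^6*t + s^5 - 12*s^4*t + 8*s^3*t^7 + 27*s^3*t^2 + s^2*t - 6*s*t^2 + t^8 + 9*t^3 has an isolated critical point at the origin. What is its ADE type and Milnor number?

The Hessian of f at 0 has rank 0. Corank 2; j^3 = t*(s - 3*t)^2 has shape L^2 M (L != M), so D-series; mu = 9 gives D_9.

Type D_{9}, Milnor number mu = 9.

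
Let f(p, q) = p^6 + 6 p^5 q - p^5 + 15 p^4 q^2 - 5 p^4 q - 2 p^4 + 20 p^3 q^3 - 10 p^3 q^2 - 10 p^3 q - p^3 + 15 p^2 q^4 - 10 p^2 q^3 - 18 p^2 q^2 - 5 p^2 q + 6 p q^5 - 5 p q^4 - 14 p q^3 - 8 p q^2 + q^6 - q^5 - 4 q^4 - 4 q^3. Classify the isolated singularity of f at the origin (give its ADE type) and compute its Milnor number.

Type D_{7}, Milnor number mu = 7.

The Hessian of f at 0 has rank 0. Corank 2; j^3 = -(p + q)*(p + 2*q)^2 has shape L^2 M (L != M), so D-series; mu = 7 gives D_7.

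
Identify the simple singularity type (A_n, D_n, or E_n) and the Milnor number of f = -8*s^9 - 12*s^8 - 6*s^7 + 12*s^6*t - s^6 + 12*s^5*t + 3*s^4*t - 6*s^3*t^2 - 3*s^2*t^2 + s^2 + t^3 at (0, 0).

The Hessian of f at 0 has rank 1. Corank 1: A-series; mu = 2 gives A_2.

Type A_2, Milnor number mu = 2.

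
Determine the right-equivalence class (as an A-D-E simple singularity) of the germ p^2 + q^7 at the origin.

A_6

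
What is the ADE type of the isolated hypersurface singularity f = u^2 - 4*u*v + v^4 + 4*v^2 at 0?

A_3

The Hessian of f at 0 has rank 1. Corank 1: A-series; mu = 3 gives A_3.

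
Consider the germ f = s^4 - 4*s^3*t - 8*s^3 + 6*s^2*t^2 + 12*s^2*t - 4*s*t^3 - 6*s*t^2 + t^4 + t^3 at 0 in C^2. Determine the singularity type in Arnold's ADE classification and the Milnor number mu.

The Hessian of f at 0 has rank 0. Corank 2; j^3 = -(2*s - t)^3 is a perfect cube, so E-series; the 4-jet and mu = 6 give E_6.

Type E6, Milnor number mu = 6.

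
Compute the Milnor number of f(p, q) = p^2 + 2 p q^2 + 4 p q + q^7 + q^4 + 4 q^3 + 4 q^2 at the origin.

6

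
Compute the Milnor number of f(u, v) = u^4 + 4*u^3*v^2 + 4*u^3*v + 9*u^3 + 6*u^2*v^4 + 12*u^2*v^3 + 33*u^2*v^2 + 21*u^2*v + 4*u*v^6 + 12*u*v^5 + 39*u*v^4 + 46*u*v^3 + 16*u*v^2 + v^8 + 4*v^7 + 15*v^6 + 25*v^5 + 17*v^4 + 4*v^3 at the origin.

5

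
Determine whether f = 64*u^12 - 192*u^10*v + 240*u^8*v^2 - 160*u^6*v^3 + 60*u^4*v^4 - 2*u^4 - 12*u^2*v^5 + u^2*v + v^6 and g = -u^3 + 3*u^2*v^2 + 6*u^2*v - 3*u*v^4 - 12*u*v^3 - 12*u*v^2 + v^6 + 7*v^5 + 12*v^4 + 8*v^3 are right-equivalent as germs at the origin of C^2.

The Hessian of f at 0 has rank 0. Corank 2; j^3 = u^2*v has shape L^2 M (L != M), so D-series; mu = 7 gives D_7. The Hessian of g at 0 has rank 0. Corank 2; j^3 = -(u - 2*v)^3 is a perfect cube, so E-series; the 5-jet and mu = 8 give E_8. f is D_7 but g is E_8, hence not right-equivalent.

No.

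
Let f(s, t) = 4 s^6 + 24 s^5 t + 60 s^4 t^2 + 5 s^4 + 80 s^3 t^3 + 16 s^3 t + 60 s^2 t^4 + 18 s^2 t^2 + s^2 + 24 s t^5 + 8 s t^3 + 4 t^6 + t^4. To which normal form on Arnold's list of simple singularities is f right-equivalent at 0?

A_{3}

The Hessian of f at 0 is [[2, 0], [0, 0]] with rank 1, so corank 1. A Groebner basis of the Jacobian ideal J(f) in C{s,t} is {t^3, s}; counting standard monomials gives mu = 3. Corank 1: A-series; mu = 3 gives A_3.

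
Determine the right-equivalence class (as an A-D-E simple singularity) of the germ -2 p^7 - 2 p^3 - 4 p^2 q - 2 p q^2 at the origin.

D_{8}

The Hessian of f at 0 has rank 0. Corank 2; j^3 = -2*p*(p + q)^2 has shape L^2 M (L != M), so D-series; mu = 8 gives D_8.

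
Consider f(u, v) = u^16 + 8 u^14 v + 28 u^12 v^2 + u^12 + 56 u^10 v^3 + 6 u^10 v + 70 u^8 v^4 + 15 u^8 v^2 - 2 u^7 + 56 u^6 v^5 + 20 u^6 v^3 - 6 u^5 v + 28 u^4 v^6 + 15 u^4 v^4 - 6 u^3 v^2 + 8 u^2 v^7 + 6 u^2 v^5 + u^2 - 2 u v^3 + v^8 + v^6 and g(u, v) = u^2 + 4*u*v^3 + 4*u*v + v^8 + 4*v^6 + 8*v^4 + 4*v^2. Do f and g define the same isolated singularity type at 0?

Yes.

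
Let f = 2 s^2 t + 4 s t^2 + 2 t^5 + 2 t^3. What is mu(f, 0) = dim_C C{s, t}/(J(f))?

6

The Hessian of f at 0 has rank 0. Corank 2; j^3 = 2*t*(s + t)^2 has shape L^2 M (L != M), so D-series; mu = 6 gives D_6.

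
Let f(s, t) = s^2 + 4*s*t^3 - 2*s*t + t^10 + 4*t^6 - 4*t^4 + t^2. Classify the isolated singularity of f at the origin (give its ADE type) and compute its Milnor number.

Type A_9, Milnor number mu = 9.

The Hessian of f at 0 is [[2, -2], [-2, 2]] with rank 1, so corank 1. A Groebner basis of the Jacobian ideal J(f) in C{s,t} is {s^3 - 3*s^2*t + 3*s*t^2 + s/2 - t/2, s/2 + t^3 - t/2}; counting standard monomials gives mu = 9. Corank 1: A-series; mu = 9 gives A_9.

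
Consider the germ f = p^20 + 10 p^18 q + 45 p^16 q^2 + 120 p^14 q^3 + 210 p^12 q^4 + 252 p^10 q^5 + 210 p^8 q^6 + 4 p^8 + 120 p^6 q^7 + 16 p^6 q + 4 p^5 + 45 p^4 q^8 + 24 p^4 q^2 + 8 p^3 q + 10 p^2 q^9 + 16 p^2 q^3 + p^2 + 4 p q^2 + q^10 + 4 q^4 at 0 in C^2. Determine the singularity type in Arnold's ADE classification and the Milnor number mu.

Type A_9, Milnor number mu = 9.

The Hessian of f at 0 has rank 1. Corank 1: A-series; mu = 9 gives A_9.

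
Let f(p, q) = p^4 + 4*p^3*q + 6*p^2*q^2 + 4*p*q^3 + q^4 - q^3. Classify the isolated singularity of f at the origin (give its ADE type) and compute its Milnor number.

Type E_{6}, Milnor number mu = 6.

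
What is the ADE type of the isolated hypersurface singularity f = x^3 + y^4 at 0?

The Hessian of f at 0 is [[0, 0], [0, 0]] with rank 0, so corank 2. A Groebner basis of the Jacobian ideal J(f) in C{x,y} is {y^3, x^2}; counting standard monomials gives mu = 6. Corank 2; j^3 = x^3 is a perfect cube, so E-series; the 4-jet and mu = 6 give E_6.

E_6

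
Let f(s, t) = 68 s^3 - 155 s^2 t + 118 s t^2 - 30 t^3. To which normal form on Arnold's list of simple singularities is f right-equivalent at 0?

D4

The Hessian of f at 0 is [[0, 0], [0, 0]] with rank 0, so corank 2. A Groebner basis of the Jacobian ideal J(f) in C{s,t} is {t^3, s^2 - 26*t^2/47, s*t - 35*t^2/47}; counting standard monomials gives mu = 4. Corank 2; j^3 = (4*s - 3*t)*(17*s^2 - 26*s*t + 10*t^2) splits into three distinct lines over C (the quadratic factor has nonzero discriminant), so D_4.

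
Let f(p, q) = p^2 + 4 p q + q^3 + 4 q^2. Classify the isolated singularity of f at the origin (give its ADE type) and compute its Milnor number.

The Hessian of f at 0 is [[2, 4], [4, 8]] with rank 1, so corank 1. A Groebner basis of the Jacobian ideal J(f) in C{p,q} is {q^2, p + 2*q}; counting standard monomials gives mu = 2. Corank 1: A-series; mu = 2 gives A_2.

Type A_{2}, Milnor number mu = 2.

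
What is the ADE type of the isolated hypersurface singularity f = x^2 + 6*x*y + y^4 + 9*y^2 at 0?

A_{3}

The Hessian of f at 0 is [[2, 6], [6, 18]] with rank 1, so corank 1. A Groebner basis of the Jacobian ideal J(f) in C{x,y} is {y^3, x + 3*y}; counting standard monomials gives mu = 3. Corank 1: A-series; mu = 3 gives A_3.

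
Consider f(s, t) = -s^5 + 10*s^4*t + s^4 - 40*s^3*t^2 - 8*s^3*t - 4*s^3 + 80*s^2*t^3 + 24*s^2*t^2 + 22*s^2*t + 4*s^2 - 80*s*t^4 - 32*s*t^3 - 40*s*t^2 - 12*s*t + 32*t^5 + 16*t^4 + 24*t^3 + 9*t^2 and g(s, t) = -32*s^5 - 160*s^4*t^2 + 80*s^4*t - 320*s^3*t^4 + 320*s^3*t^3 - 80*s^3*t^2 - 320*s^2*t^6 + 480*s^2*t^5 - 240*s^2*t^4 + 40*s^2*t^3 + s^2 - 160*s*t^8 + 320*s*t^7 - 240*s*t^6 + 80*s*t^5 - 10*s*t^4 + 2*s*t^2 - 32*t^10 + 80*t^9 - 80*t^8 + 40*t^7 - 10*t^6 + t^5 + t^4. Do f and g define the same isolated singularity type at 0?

The Hessian of f at 0 is [[8, -12], [-12, 18]] with rank 1, so corank 1. A Groebner basis of the Jacobian ideal J(f) in C{s,t} is {16*s + t^3 - 2*t^2 - 24*t, s^2 + 6*s - 3*t^2 - 9*t, s*t + 2*s - 7*t^2/4 - 3*t}; counting standard monomials gives mu = 4. Corank 1: A-series; mu = 4 gives A_4. The Hessian of g at 0 is [[2, 0], [0, 0]] with rank 1, so corank 1. A Groebner basis of the Jacobian ideal J(g) in C{s,t} is {s^2, s + t^2}; counting standard monomials gives mu = 4. Corank 1: A-series; mu = 4 gives A_4. Both have type A_4, hence right-equivalent.

Yes.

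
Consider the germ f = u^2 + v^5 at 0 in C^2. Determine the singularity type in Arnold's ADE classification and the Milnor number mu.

The Hessian of f at 0 has rank 1. Corank 1: A-series; mu = 4 gives A_4.

Type A4, Milnor number mu = 4.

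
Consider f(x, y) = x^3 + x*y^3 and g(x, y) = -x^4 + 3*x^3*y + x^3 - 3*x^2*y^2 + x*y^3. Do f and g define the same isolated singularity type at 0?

Yes.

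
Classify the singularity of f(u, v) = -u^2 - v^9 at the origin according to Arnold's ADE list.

A_{8}

The Hessian of f at 0 has rank 1. Corank 1: A-series; mu = 8 gives A_8.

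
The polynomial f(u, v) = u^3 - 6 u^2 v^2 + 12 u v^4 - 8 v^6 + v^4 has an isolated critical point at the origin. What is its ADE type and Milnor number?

The Hessian of f at 0 has rank 0. Corank 2; j^3 = u^3 is a perfect cube, so E-series; the 4-jet and mu = 6 give E_6.

Type E_6, Milnor number mu = 6.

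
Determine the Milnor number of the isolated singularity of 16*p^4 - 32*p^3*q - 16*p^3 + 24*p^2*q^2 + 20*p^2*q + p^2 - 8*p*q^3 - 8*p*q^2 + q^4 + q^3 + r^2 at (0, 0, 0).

The Hessian of f at 0 is [[2, 0, 0], [0, 0, 0], [0, 0, 2]] with rank 2, so corank 1. A Groebner basis of the Jacobian ideal J(f) in C{p,q,r} is {q^2, p, r}; counting standard monomials gives mu = 2. Corank 1: A-series; mu = 2 gives A_2.

2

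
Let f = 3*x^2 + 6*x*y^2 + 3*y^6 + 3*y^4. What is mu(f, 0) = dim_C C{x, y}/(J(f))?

The Hessian of f at 0 has rank 1. Corank 1: A-series; mu = 5 gives A_5.

5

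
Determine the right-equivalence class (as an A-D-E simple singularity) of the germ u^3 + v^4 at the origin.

The Hessian of f at 0 has rank 0. Corank 2; j^3 = u^3 is a perfect cube, so E-series; the 4-jet and mu = 6 give E_6.

E6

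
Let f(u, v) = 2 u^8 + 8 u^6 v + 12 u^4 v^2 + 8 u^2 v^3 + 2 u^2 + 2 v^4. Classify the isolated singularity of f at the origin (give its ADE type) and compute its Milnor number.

Type A3, Milnor number mu = 3.

The Hessian of f at 0 is [[4, 0], [0, 0]] with rank 1, so corank 1. A Groebner basis of the Jacobian ideal J(f) in C{u,v} is {v^3, u}; counting standard monomials gives mu = 3. Corank 1: A-series; mu = 3 gives A_3.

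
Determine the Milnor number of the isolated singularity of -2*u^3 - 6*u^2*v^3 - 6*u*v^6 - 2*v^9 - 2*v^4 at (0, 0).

6

The Hessian of f at 0 has rank 0. Corank 2; j^3 = -2*u^3 is a perfect cube, so E-series; the 4-jet and mu = 6 give E_6.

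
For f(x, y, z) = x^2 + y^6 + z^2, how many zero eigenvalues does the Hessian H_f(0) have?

1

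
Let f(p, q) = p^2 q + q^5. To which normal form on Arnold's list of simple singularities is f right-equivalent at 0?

D6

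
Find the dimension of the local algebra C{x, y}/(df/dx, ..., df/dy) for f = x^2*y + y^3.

The Hessian of f at 0 is [[0, 0], [0, 0]] with rank 0, so corank 2. A Groebner basis of the Jacobian ideal J(f) in C{x,y} is {y^3, x^2 + 3*y^2, x*y}; counting standard monomials gives mu = 4. Corank 2; j^3 = y*(x^2 + y^2) splits into three distinct lines over C (the quadratic factor has nonzero discriminant), so D_4.

4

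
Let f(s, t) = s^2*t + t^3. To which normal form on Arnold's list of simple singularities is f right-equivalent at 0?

D_{4}

The Hessian of f at 0 has rank 0. Corank 2; j^3 = t*(s^2 + t^2) splits into three distinct lines over C (the quadratic factor has nonzero discriminant), so D_4.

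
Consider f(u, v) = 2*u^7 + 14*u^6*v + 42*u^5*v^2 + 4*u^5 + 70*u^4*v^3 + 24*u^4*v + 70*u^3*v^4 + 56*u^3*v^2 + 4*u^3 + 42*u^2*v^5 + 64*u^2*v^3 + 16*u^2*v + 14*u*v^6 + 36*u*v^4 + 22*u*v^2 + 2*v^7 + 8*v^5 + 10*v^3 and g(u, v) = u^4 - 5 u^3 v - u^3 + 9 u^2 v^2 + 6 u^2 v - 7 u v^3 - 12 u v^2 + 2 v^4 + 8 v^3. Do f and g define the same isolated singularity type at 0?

No.

The Hessian of f at 0 has rank 0. Corank 2; j^3 = 2*(u + v)*(2*u^2 + 6*u*v + 5*v^2) splits into three distinct lines over C (the quadratic factor has nonzero discriminant), so D_4. The Hessian of g at 0 has rank 0. Corank 2; j^3 = -(u - 2*v)^3 is a perfect cube, so E-series; the 4-jet and mu = 7 give E_7. f is D_4 but g is E_7, hence not right-equivalent.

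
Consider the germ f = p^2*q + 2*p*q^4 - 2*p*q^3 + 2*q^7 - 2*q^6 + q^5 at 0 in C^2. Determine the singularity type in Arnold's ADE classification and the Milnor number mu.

Type D_8, Milnor number mu = 8.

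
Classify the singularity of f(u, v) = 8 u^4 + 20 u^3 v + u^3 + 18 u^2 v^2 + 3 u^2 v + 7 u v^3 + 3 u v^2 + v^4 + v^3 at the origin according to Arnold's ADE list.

E_7

The Hessian of f at 0 has rank 0. Corank 2; j^3 = (u + v)^3 is a perfect cube, so E-series; the 4-jet and mu = 7 give E_7.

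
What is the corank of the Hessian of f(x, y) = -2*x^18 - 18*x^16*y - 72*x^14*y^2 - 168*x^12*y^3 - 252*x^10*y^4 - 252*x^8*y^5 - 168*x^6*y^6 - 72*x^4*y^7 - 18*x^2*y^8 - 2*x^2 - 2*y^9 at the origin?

1

The Hessian at 0 is [[-4, 0], [0, 0]] of rank 1; hence corank 1.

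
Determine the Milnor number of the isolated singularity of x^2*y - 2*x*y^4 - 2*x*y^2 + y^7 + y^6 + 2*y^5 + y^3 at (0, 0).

7

The Hessian of f at 0 is [[0, 0], [0, 0]] with rank 0, so corank 2. A Groebner basis of the Jacobian ideal J(f) in C{x,y} is {-x*y + y^4 + y^2, x^3 + x^2/2 - x*y - y^3 + y^2/2, x^2*y + x^2/3 - 2*x*y/3 - y^3 + y^2/3, x^2/6 + x*y^2 - x*y/3 - y^3 + y^2/6}; counting standard monomials gives mu = 7. Corank 2; j^3 = y*(x - y)^2 has shape L^2 M (L != M), so D-series; mu = 7 gives D_7.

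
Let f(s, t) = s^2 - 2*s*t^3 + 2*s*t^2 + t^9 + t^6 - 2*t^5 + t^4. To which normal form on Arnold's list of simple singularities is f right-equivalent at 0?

A8

The Hessian of f at 0 has rank 1. Corank 1: A-series; mu = 8 gives A_8.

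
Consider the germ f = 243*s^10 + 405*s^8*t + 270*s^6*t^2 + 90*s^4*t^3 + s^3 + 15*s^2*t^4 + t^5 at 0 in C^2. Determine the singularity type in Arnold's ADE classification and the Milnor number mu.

Type E8, Milnor number mu = 8.

The Hessian of f at 0 has rank 0. Corank 2; j^3 = s^3 is a perfect cube, so E-series; the 5-jet and mu = 8 give E_8.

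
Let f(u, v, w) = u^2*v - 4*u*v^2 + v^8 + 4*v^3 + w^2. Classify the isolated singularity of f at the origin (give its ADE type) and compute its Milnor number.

Type D_9, Milnor number mu = 9.

The Hessian of f at 0 is [[0, 0, 0], [0, 0, 0], [0, 0, 2]] with rank 1, so corank 2. A Groebner basis of the Jacobian ideal J(f) in C{u,v,w} is {u^2/8 + v^7 - v^2/2, u^3 - 8*v^3, u*v - 2*v^2, w}; counting standard monomials gives mu = 9. Corank 2; j^3 = v*(u - 2*v)^2 has shape L^2 M (L != M), so D-series; mu = 9 gives D_9.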